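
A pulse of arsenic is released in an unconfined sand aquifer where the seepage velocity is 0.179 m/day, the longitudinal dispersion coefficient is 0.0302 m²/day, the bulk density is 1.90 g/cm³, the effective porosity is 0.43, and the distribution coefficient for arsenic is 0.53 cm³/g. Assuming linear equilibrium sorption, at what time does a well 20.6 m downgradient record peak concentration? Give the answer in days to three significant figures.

381 days

Retardation factor R = 1 + ρ_b·K_d/n = 1 + 1.90 × 0.53/0.43 = 3.342.
Sorption retards both mechanisms: v_R = v/R = 0.05356 m/day, D_R = D/R = 0.009037 m²/day.
Peak time from v_R²t² + 2D_R t − x² = 0: t = (√(D_R² + v_R²x²) − D_R)/v_R².
√(D_R² + v_R²x²) = √(0.009037² + 0.05356² × 20.6²) = 1.103; v_R² = 0.002869.
t = (1.103 − 0.009037)/0.002869 = 381 days.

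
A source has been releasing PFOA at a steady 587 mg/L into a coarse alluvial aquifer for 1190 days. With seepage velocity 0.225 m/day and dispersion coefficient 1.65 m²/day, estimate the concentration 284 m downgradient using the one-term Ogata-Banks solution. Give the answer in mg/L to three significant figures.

For a continuous step input, C/C₀ ≈ ½·erfc((x−vt)/(2√(Dt))).
vt = 0.225 × 1190 = 267.75 m and 2√(Dt) = 2√(1.65 × 1190) = 88.62 m.
Argument (x−vt)/(2√(Dt)) = (284 − 267.75)/88.62 = 0.1834; ½·erfc(0.1834) = 0.3977.
C = 587 × 0.3977 = 233 mg/L.

233 mg/L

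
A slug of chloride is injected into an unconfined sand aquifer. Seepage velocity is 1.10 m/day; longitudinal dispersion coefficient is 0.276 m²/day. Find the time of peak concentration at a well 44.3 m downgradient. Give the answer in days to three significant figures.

For the 1D instantaneous-source solution, setting ∂C/∂t = 0 at fixed x gives v²t² + 2Dt − x² = 0, so t = (√(D² + v²x²) − D)/v².
√(D² + v²x²) = √(0.276² + 1.10² × 44.3²) = 48.73; v² = 1.21.
t = (48.73 − 0.276)/1.21 = 40.0 days (vs. the pure-advection estimate x/v = 40.3 d).

40.0 days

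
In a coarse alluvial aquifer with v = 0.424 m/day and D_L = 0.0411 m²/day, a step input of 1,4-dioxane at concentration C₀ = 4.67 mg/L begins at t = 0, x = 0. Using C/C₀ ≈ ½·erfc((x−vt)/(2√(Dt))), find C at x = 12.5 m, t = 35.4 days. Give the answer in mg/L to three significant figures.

For a continuous step input, C/C₀ ≈ ½·erfc((x−vt)/(2√(Dt))).
vt = 0.424 × 35.4 = 15.0096 m and 2√(Dt) = 2√(0.0411 × 35.4) = 2.412 m.
Argument (x−vt)/(2√(Dt)) = (12.5 − 15.0096)/2.412 = -1.040; ½·erfc(-1.040) = 0.9293.
C = 4.67 × 0.9293 = 4.34 mg/L.

4.34 mg/L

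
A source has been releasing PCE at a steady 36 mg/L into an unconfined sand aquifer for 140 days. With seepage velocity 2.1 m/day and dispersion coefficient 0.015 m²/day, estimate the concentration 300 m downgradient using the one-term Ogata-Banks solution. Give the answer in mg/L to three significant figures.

For a continuous step input, C/C₀ ≈ ½·erfc((x−vt)/(2√(Dt))).
vt = 2.1 × 140 = 294 m and 2√(Dt) = 2√(0.015 × 140) = 2.898 m.
Argument (x−vt)/(2√(Dt)) = (300 − 294)/2.898 = 2.070; ½·erfc(2.070) = 0.001709.
C = 36 × 0.001709 = 0.0615 mg/L.

0.0615 mg/L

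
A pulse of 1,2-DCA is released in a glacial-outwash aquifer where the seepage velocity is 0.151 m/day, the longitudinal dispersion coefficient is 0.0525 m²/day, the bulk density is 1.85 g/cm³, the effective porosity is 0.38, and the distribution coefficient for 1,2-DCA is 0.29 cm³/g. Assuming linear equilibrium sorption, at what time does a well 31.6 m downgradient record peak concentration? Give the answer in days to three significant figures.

Retardation factor R = 1 + ρ_b·K_d/n = 1 + 1.85 × 0.29/0.38 = 2.412.
Sorption retards both mechanisms: v_R = v/R = 0.06260 m/day, D_R = D/R = 0.02177 m²/day.
Peak time from v_R²t² + 2D_R t − x² = 0: t = (√(D_R² + v_R²x²) − D_R)/v_R².
√(D_R² + v_R²x²) = √(0.02177² + 0.06260² × 31.6²) = 1.978; v_R² = 0.003919.
t = (1.978 − 0.02177)/0.003919 = 499 days.

499 days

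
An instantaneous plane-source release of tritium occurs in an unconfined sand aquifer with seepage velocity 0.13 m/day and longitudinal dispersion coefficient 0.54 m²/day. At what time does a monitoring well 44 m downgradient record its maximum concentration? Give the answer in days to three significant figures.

For the 1D instantaneous-source solution, setting ∂C/∂t = 0 at fixed x gives v²t² + 2Dt − x² = 0, so t = (√(D² + v²x²) − D)/v².
√(D² + v²x²) = √(0.54² + 0.13² × 44²) = 5.745; v² = 0.0169.
t = (5.745 − 0.54)/0.0169 = 308 days (vs. the pure-advection estimate x/v = 338 d).

308 days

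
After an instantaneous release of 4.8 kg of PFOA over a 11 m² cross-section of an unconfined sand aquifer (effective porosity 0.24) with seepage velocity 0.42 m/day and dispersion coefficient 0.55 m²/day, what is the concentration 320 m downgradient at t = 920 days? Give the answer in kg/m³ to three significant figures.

For an instantaneous plane source, C(x,t) = M/(n_e·A·√(4πDt)) · exp(−(x−vt)²/(4Dt)), with n_e·A the pore (flow) area.
Plume center vt = 0.42 × 920 = 386.4 m, so the well at 320 m is 66.4 m upgradient of the peak.
√(4πDt) = 79.74 m, giving peak height M/(n_e·A·√(4πDt)) = 4.8/(0.24 × 11 × 79.74) = 0.02280 kg/m³.
(x−vt)²/(4Dt) = (-66.4)²/(4 × 0.55 × 920) = 2.178; exp(−2.178) = 0.1133.
C = 0.02280 × 0.1133 = 0.00258 kg/m³.

0.00258 kg/m³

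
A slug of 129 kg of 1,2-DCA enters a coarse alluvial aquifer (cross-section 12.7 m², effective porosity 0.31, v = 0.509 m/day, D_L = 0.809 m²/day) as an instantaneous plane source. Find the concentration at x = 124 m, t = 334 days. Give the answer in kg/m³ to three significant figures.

0.0793 kg/m³

For an instantaneous plane source, C(x,t) = M/(n_e·A·√(4πDt)) · exp(−(x−vt)²/(4Dt)), with n_e·A the pore (flow) area.
Plume center vt = 0.509 × 334 = 170.006 m, so the well at 124 m is 46.006 m upgradient of the peak.
√(4πDt) = 58.27 m, giving peak height M/(n_e·A·√(4πDt)) = 129/(0.31 × 12.7 × 58.27) = 0.5623 kg/m³.
(x−vt)²/(4Dt) = (-46.006)²/(4 × 0.809 × 334) = 1.958; exp(−1.958) = 0.1411.
C = 0.5623 × 0.1411 = 0.0793 kg/m³.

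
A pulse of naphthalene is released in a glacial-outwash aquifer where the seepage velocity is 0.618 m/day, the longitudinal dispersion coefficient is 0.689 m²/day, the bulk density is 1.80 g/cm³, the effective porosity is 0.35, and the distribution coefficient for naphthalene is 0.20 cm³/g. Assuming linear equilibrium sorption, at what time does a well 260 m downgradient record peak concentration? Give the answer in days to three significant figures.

Retardation factor R = 1 + ρ_b·K_d/n = 1 + 1.80 × 0.20/0.35 = 2.029.
Sorption retards both mechanisms: v_R = v/R = 0.3046 m/day, D_R = D/R = 0.3396 m²/day.
Peak time from v_R²t² + 2D_R t − x² = 0: t = (√(D_R² + v_R²x²) − D_R)/v_R².
√(D_R² + v_R²x²) = √(0.3396² + 0.3046² × 260²) = 79.20; v_R² = 0.09278.
t = (79.20 − 0.3396)/0.09278 = 850 days.

850 days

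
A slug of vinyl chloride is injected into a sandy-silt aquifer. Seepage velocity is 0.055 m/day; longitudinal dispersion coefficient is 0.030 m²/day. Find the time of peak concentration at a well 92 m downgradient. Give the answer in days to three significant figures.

1660 days

For the 1D instantaneous-source solution, setting ∂C/∂t = 0 at fixed x gives v²t² + 2Dt − x² = 0, so t = (√(D² + v²x²) − D)/v².
√(D² + v²x²) = √(0.030² + 0.055² × 92²) = 5.060; v² = 0.003025.
t = (5.060 − 0.030)/0.003025 = 1660 days (vs. the pure-advection estimate x/v = 1670 d).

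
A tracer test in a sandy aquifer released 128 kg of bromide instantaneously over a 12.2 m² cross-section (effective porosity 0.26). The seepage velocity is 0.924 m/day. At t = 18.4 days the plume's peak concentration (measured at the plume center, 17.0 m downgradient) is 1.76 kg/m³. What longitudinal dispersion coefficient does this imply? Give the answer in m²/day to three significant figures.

2.27 m²/day

At the plume center C_max = M/(n_e·A·√(4πDt)), so D = M²/(4πt·(n_e·A·C_max)²).
n_e·A·C_max = 0.26 × 12.2 × 1.76 = 5.583 kg/m.
D = 128²/(4π × 18.4 × 5.583²) = 2.27 m²/day.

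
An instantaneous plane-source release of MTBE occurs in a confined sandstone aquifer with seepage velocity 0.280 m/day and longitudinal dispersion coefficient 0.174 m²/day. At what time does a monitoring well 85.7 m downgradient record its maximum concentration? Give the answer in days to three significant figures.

For the 1D instantaneous-source solution, setting ∂C/∂t = 0 at fixed x gives v²t² + 2Dt − x² = 0, so t = (√(D² + v²x²) − D)/v².
√(D² + v²x²) = √(0.174² + 0.280² × 85.7²) = 24.00; v² = 0.0784.
t = (24.00 − 0.174)/0.0784 = 304 days (vs. the pure-advection estimate x/v = 306 d).

304 days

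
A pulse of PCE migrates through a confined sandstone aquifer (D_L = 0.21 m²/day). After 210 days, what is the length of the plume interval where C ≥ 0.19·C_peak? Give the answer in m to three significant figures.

34.2 m

The plume is Gaussian with σ = √(2Dt) = √(2 × 0.21 × 210) = 9.391 m.
C/C_peak = exp(−Δx²/(2σ²)) = 0.19 ⇒ Δx = σ·√(−2 ln 0.19) = 9.391 × 1.822 = 17.11 m.
Width = 2Δx = 34.2 m.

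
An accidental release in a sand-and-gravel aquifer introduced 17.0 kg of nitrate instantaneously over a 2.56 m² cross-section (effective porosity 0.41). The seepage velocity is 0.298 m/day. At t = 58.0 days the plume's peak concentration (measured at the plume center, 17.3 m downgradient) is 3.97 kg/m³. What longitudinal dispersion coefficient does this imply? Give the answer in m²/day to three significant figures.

At the plume center C_max = M/(n_e·A·√(4πDt)), so D = M²/(4πt·(n_e·A·C_max)²).
n_e·A·C_max = 0.41 × 2.56 × 3.97 = 4.167 kg/m.
D = 17.0²/(4π × 58.0 × 4.167²) = 0.0228 m²/day.

0.0228 m²/day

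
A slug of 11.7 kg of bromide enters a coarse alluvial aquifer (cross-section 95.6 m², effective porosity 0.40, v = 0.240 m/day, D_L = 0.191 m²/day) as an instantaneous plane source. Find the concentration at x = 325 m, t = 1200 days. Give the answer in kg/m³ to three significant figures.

For an instantaneous plane source, C(x,t) = M/(n_e·A·√(4πDt)) · exp(−(x−vt)²/(4Dt)), with n_e·A the pore (flow) area.
Plume center vt = 0.240 × 1200 = 288 m, so the well at 325 m is 37 m downgradient of the peak.
√(4πDt) = 53.67 m, giving peak height M/(n_e·A·√(4πDt)) = 11.7/(0.40 × 95.6 × 53.67) = 0.005701 kg/m³.
(x−vt)²/(4Dt) = (37)²/(4 × 0.191 × 1200) = 1.493; exp(−1.493) = 0.2247.
C = 0.005701 × 0.2247 = 0.00128 kg/m³.

0.00128 kg/m³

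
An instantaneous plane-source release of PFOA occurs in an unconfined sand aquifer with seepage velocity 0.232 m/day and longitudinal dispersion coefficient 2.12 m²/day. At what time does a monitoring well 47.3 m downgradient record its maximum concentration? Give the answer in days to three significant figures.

For the 1D instantaneous-source solution, setting ∂C/∂t = 0 at fixed x gives v²t² + 2Dt − x² = 0, so t = (√(D² + v²x²) − D)/v².
√(D² + v²x²) = √(2.12² + 0.232² × 47.3²) = 11.18; v² = 0.053824.
t = (11.18 − 2.12)/0.053824 = 168 days (vs. the pure-advection estimate x/v = 204 d).

168 days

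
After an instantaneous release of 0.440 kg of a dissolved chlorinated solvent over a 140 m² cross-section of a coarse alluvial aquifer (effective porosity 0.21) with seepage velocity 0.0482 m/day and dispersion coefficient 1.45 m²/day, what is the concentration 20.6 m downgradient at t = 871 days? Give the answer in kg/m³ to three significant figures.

0.000109 kg/m³

For an instantaneous plane source, C(x,t) = M/(n_e·A·√(4πDt)) · exp(−(x−vt)²/(4Dt)), with n_e·A the pore (flow) area.
Plume center vt = 0.0482 × 871 = 41.9822 m, so the well at 20.6 m is 21.3822 m upgradient of the peak.
√(4πDt) = 126.0 m, giving peak height M/(n_e·A·√(4πDt)) = 0.440/(0.21 × 140 × 126.0) = 0.0001188 kg/m³.
(x−vt)²/(4Dt) = (-21.3822)²/(4 × 1.45 × 871) = 0.09050; exp(−0.09050) = 0.9135.
C = 0.0001188 × 0.9135 = 0.000109 kg/m³.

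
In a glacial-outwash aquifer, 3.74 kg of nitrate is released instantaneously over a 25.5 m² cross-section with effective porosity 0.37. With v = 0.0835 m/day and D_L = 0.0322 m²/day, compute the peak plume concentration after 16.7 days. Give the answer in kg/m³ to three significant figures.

The peak of an instantaneous 1D plume sits at x = vt; there the Gaussian factor is 1 and C_max = M/(n_e·A·√(4πDt)), where n_e·A is the pore area the mass is dissolved in.
√(4πDt) = √(4π × 0.0322 × 16.7) = 2.600 m, so C_max = 3.74/(0.37 × 25.5 × 2.600) = 0.152 kg/m³.

0.152 kg/m³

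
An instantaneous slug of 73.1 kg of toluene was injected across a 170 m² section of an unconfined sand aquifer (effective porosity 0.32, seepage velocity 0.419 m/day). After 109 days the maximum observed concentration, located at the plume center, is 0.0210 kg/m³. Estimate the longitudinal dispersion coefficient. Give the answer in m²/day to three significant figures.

2.99 m²/day

At the plume center C_max = M/(n_e·A·√(4πDt)), so D = M²/(4πt·(n_e·A·C_max)²).
n_e·A·C_max = 0.32 × 170 × 0.0210 = 1.142 kg/m.
D = 73.1²/(4π × 109 × 1.142²) = 2.99 m²/day.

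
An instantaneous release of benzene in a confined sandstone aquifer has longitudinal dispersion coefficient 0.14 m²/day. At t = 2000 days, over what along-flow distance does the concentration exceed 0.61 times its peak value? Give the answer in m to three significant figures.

47.1 m

The plume is Gaussian with σ = √(2Dt) = √(2 × 0.14 × 2000) = 23.66 m.
C/C_peak = exp(−Δx²/(2σ²)) = 0.61 ⇒ Δx = σ·√(−2 ln 0.61) = 23.66 × 0.9943 = 23.53 m.
Width = 2Δx = 47.1 m.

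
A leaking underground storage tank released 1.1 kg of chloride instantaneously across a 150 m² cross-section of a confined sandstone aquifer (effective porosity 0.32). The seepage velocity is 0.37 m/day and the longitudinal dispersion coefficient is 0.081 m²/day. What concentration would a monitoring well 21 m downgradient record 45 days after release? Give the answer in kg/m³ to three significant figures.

For an instantaneous plane source, C(x,t) = M/(n_e·A·√(4πDt)) · exp(−(x−vt)²/(4Dt)), with n_e·A the pore (flow) area.
Plume center vt = 0.37 × 45 = 16.65 m, so the well at 21 m is 4.35 m downgradient of the peak.
√(4πDt) = 6.768 m, giving peak height M/(n_e·A·√(4πDt)) = 1.1/(0.32 × 150 × 6.768) = 0.003386 kg/m³.
(x−vt)²/(4Dt) = (4.35)²/(4 × 0.081 × 45) = 1.298; exp(−1.298) = 0.2731.
C = 0.003386 × 0.2731 = 0.000925 kg/m³.

0.000925 kg/m³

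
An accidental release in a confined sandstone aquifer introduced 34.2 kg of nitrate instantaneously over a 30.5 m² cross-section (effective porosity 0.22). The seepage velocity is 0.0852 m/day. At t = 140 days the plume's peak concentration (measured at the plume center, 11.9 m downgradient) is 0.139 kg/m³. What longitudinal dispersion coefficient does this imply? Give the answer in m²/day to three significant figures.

0.764 m²/day

At the plume center C_max = M/(n_e·A·√(4πDt)), so D = M²/(4πt·(n_e·A·C_max)²).
n_e·A·C_max = 0.22 × 30.5 × 0.139 = 0.9327 kg/m.
D = 34.2²/(4π × 140 × 0.9327²) = 0.764 m²/day.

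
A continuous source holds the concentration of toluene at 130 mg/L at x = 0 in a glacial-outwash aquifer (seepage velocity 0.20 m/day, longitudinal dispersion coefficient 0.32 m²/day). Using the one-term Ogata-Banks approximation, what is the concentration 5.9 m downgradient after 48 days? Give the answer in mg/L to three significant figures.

97.2 mg/L

For a continuous step input, C/C₀ ≈ ½·erfc((x−vt)/(2√(Dt))).
vt = 0.20 × 48 = 9.6 m and 2√(Dt) = 2√(0.32 × 48) = 7.838 m.
Argument (x−vt)/(2√(Dt)) = (5.9 − 9.6)/7.838 = -0.4721; ½·erfc(-0.4721) = 0.7478.
C = 130 × 0.7478 = 97.2 mg/L.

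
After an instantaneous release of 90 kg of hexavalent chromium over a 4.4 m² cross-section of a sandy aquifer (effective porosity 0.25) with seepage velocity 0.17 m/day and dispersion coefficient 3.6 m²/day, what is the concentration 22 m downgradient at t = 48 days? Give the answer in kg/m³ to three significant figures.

For an instantaneous plane source, C(x,t) = M/(n_e·A·√(4πDt)) · exp(−(x−vt)²/(4Dt)), with n_e·A the pore (flow) area.
Plume center vt = 0.17 × 48 = 8.16 m, so the well at 22 m is 13.84 m downgradient of the peak.
√(4πDt) = 46.60 m, giving peak height M/(n_e·A·√(4πDt)) = 90/(0.25 × 4.4 × 46.60) = 1.756 kg/m³.
(x−vt)²/(4Dt) = (13.84)²/(4 × 3.6 × 48) = 0.2771; exp(−0.2771) = 0.7580.
C = 1.756 × 0.7580 = 1.33 kg/m³.

1.33 kg/m³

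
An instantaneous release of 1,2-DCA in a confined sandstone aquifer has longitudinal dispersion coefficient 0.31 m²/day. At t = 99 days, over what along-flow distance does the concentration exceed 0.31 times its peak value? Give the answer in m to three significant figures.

The plume is Gaussian with σ = √(2Dt) = √(2 × 0.31 × 99) = 7.835 m.
C/C_peak = exp(−Δx²/(2σ²)) = 0.31 ⇒ Δx = σ·√(−2 ln 0.31) = 7.835 × 1.530 = 11.99 m.
Width = 2Δx = 24.0 m.

24.0 m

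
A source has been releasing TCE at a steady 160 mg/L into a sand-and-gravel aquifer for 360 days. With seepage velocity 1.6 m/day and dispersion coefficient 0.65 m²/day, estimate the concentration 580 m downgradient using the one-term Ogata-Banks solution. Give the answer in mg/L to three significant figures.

For a continuous step input, C/C₀ ≈ ½·erfc((x−vt)/(2√(Dt))).
vt = 1.6 × 360 = 576 m and 2√(Dt) = 2√(0.65 × 360) = 30.59 m.
Argument (x−vt)/(2√(Dt)) = (580 − 576)/30.59 = 0.1308; ½·erfc(0.1308) = 0.4266.
C = 160 × 0.4266 = 68.3 mg/L.

68.3 mg/L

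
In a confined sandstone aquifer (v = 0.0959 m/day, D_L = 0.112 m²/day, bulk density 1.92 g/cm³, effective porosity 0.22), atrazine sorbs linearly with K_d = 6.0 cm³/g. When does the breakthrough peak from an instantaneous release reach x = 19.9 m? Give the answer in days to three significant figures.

Retardation factor R = 1 + ρ_b·K_d/n = 1 + 1.92 × 6.0/0.22 = 53.36.
Sorption retards both mechanisms: v_R = v/R = 0.001797 m/day, D_R = D/R = 0.002099 m²/day.
Peak time from v_R²t² + 2D_R t − x² = 0: t = (√(D_R² + v_R²x²) − D_R)/v_R².
√(D_R² + v_R²x²) = √(0.002099² + 0.001797² × 19.9²) = 0.03582; v_R² = 3.229e-06.
t = (0.03582 − 0.002099)/3.229e-06 = 10400 days.

10400 days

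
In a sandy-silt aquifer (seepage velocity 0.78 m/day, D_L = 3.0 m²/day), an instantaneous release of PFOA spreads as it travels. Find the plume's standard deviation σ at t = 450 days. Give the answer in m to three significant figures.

Dispersive spreading gives a Gaussian with σ² = 2Dt; advection only shifts the center.
σ = √(2 × 3.0 × 450) = 52.0 m.

52.0 m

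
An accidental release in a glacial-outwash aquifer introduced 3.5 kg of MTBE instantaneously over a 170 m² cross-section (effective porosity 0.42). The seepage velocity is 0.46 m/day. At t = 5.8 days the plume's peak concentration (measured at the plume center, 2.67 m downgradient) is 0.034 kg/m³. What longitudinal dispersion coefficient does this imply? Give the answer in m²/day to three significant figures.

0.0285 m²/day

At the plume center C_max = M/(n_e·A·√(4πDt)), so D = M²/(4πt·(n_e·A·C_max)²).
n_e·A·C_max = 0.42 × 170 × 0.034 = 2.428 kg/m.
D = 3.5²/(4π × 5.8 × 2.428²) = 0.0285 m²/day.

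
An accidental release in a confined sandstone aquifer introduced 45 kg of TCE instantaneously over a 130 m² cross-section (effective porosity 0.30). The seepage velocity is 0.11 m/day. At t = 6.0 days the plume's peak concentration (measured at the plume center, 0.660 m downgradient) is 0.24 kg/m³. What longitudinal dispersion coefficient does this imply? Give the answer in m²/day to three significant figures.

0.307 m²/day

At the plume center C_max = M/(n_e·A·√(4πDt)), so D = M²/(4πt·(n_e·A·C_max)²).
n_e·A·C_max = 0.30 × 130 × 0.24 = 9.360 kg/m.
D = 45²/(4π × 6.0 × 9.360²) = 0.307 m²/day.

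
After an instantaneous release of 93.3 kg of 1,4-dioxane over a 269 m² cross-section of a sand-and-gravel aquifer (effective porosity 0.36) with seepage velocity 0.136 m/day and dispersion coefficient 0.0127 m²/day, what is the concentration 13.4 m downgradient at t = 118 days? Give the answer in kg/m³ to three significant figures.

For an instantaneous plane source, C(x,t) = M/(n_e·A·√(4πDt)) · exp(−(x−vt)²/(4Dt)), with n_e·A the pore (flow) area.
Plume center vt = 0.136 × 118 = 16.048 m, so the well at 13.4 m is 2.648 m upgradient of the peak.
√(4πDt) = 4.340 m, giving peak height M/(n_e·A·√(4πDt)) = 93.3/(0.36 × 269 × 4.340) = 0.2220 kg/m³.
(x−vt)²/(4Dt) = (-2.648)²/(4 × 0.0127 × 118) = 1.170; exp(−1.170) = 0.3104.
C = 0.2220 × 0.3104 = 0.0689 kg/m³.

0.0689 kg/m³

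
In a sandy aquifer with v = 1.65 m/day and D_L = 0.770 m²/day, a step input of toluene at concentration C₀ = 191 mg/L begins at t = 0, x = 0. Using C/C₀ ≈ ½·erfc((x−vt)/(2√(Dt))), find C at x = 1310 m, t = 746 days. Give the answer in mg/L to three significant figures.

For a continuous step input, C/C₀ ≈ ½·erfc((x−vt)/(2√(Dt))).
vt = 1.65 × 746 = 1230.9 m and 2√(Dt) = 2√(0.770 × 746) = 47.93 m.
Argument (x−vt)/(2√(Dt)) = (1310 − 1230.9)/47.93 = 1.650; ½·erfc(1.650) = 0.009812.
C = 191 × 0.009812 = 1.87 mg/L.

1.87 mg/L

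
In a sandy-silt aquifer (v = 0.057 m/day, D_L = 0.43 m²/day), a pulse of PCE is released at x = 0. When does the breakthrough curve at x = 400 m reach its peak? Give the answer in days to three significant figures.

6890 days

For the 1D instantaneous-source solution, setting ∂C/∂t = 0 at fixed x gives v²t² + 2Dt − x² = 0, so t = (√(D² + v²x²) − D)/v².
√(D² + v²x²) = √(0.43² + 0.057² × 400²) = 22.80; v² = 0.003249.
t = (22.80 − 0.43)/0.003249 = 6890 days (vs. the pure-advection estimate x/v = 7020 d).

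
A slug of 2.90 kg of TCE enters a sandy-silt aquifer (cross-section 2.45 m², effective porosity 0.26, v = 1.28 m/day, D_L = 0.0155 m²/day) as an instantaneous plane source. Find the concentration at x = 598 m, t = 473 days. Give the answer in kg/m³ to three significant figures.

0.0718 kg/m³

For an instantaneous plane source, C(x,t) = M/(n_e·A·√(4πDt)) · exp(−(x−vt)²/(4Dt)), with n_e·A the pore (flow) area.
Plume center vt = 1.28 × 473 = 605.44 m, so the well at 598 m is 7.44 m upgradient of the peak.
√(4πDt) = 9.598 m, giving peak height M/(n_e·A·√(4πDt)) = 2.90/(0.26 × 2.45 × 9.598) = 0.4743 kg/m³.
(x−vt)²/(4Dt) = (-7.44)²/(4 × 0.0155 × 473) = 1.888; exp(−1.888) = 0.1514.
C = 0.4743 × 0.1514 = 0.0718 kg/m³.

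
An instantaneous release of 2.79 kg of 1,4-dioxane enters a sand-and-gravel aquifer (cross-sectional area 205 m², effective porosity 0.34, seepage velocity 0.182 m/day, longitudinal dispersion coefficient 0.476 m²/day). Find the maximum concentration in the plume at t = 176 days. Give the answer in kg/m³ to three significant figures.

0.00123 kg/m³

The peak of an instantaneous 1D plume sits at x = vt; there the Gaussian factor is 1 and C_max = M/(n_e·A·√(4πDt)), where n_e·A is the pore area the mass is dissolved in.
√(4πDt) = √(4π × 0.476 × 176) = 32.45 m, so C_max = 2.79/(0.34 × 205 × 32.45) = 0.00123 kg/m³.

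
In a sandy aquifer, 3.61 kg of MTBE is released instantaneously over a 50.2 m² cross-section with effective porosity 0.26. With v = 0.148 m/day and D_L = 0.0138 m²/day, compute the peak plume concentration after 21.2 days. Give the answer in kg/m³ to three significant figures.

The peak of an instantaneous 1D plume sits at x = vt; there the Gaussian factor is 1 and C_max = M/(n_e·A·√(4πDt)), where n_e·A is the pore area the mass is dissolved in.
√(4πDt) = √(4π × 0.0138 × 21.2) = 1.917 m, so C_max = 3.61/(0.26 × 50.2 × 1.917) = 0.144 kg/m³.

0.144 kg/m³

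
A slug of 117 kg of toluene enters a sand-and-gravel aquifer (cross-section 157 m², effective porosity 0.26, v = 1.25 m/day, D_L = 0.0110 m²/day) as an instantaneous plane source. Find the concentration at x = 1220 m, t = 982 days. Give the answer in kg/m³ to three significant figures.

For an instantaneous plane source, C(x,t) = M/(n_e·A·√(4πDt)) · exp(−(x−vt)²/(4Dt)), with n_e·A the pore (flow) area.
Plume center vt = 1.25 × 982 = 1227.5 m, so the well at 1220 m is 7.5 m upgradient of the peak.
√(4πDt) = 11.65 m, giving peak height M/(n_e·A·√(4πDt)) = 117/(0.26 × 157 × 11.65) = 0.2460 kg/m³.
(x−vt)²/(4Dt) = (-7.5)²/(4 × 0.0110 × 982) = 1.302; exp(−1.302) = 0.2720.
C = 0.2460 × 0.2720 = 0.0669 kg/m³.

0.0669 kg/m³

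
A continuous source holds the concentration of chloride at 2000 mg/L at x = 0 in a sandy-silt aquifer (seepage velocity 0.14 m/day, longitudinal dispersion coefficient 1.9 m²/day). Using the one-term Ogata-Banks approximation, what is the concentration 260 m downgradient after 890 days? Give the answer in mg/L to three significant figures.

For a continuous step input, C/C₀ ≈ ½·erfc((x−vt)/(2√(Dt))).
vt = 0.14 × 890 = 124.6 m and 2√(Dt) = 2√(1.9 × 890) = 82.24 m.
Argument (x−vt)/(2√(Dt)) = (260 − 124.6)/82.24 = 1.646; ½·erfc(1.646) = 0.009961.
C = 2000 × 0.009961 = 19.9 mg/L.

19.9 mg/L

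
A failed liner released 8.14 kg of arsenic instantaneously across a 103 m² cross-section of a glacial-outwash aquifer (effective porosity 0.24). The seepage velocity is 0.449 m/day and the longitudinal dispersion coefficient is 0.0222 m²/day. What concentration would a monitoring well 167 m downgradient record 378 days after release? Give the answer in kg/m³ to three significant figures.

For an instantaneous plane source, C(x,t) = M/(n_e·A·√(4πDt)) · exp(−(x−vt)²/(4Dt)), with n_e·A the pore (flow) area.
Plume center vt = 0.449 × 378 = 169.722 m, so the well at 167 m is 2.722 m upgradient of the peak.
√(4πDt) = 10.27 m, giving peak height M/(n_e·A·√(4πDt)) = 8.14/(0.24 × 103 × 10.27) = 0.03206 kg/m³.
(x−vt)²/(4Dt) = (-2.722)²/(4 × 0.0222 × 378) = 0.2207; exp(−0.2207) = 0.8020.
C = 0.03206 × 0.8020 = 0.0257 kg/m³.

0.0257 kg/m³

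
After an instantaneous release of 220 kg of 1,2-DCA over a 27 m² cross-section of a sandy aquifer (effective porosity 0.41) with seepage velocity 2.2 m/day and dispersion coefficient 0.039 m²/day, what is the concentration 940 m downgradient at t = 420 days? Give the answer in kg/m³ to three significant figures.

0.0278 kg/m³

For an instantaneous plane source, C(x,t) = M/(n_e·A·√(4πDt)) · exp(−(x−vt)²/(4Dt)), with n_e·A the pore (flow) area.
Plume center vt = 2.2 × 420 = 924 m, so the well at 940 m is 16 m downgradient of the peak.
√(4πDt) = 14.35 m, giving peak height M/(n_e·A·√(4πDt)) = 220/(0.41 × 27 × 14.35) = 1.385 kg/m³.
(x−vt)²/(4Dt) = (16)²/(4 × 0.039 × 420) = 3.907; exp(−3.907) = 0.02010.
C = 1.385 × 0.02010 = 0.0278 kg/m³.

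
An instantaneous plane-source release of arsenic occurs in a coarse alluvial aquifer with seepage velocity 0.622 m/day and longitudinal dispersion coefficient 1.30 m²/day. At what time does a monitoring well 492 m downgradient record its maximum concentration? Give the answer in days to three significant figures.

For the 1D instantaneous-source solution, setting ∂C/∂t = 0 at fixed x gives v²t² + 2Dt − x² = 0, so t = (√(D² + v²x²) − D)/v².
√(D² + v²x²) = √(1.30² + 0.622² × 492²) = 306.0; v² = 0.386884.
t = (306.0 − 1.30)/0.386884 = 788 days (vs. the pure-advection estimate x/v = 791 d).

788 days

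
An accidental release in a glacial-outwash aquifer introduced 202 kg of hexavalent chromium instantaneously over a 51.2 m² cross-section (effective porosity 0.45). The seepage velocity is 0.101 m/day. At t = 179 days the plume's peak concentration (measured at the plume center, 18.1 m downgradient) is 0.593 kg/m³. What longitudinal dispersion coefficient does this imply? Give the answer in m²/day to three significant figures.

At the plume center C_max = M/(n_e·A·√(4πDt)), so D = M²/(4πt·(n_e·A·C_max)²).
n_e·A·C_max = 0.45 × 51.2 × 0.593 = 13.66 kg/m.
D = 202²/(4π × 179 × 13.66²) = 0.0972 m²/day.

0.0972 m²/day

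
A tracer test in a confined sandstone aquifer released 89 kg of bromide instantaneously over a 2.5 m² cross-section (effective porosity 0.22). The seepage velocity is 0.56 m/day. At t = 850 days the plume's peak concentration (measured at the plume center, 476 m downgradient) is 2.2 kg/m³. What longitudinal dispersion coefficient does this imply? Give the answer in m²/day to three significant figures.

0.507 m²/day

At the plume center C_max = M/(n_e·A·√(4πDt)), so D = M²/(4πt·(n_e·A·C_max)²).
n_e·A·C_max = 0.22 × 2.5 × 2.2 = 1.210 kg/m.
D = 89²/(4π × 850 × 1.210²) = 0.507 m²/day.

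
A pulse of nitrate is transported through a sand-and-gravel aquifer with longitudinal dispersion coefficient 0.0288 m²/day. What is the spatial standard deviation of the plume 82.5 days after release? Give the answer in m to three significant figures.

2.18 m

Dispersive spreading gives a Gaussian with σ² = 2Dt; advection only shifts the center.
σ = √(2 × 0.0288 × 82.5) = 2.18 m.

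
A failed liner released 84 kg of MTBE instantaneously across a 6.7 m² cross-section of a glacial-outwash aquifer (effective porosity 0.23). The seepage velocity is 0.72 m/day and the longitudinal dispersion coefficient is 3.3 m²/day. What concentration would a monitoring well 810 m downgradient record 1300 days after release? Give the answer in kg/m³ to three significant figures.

0.0931 kg/m³

For an instantaneous plane source, C(x,t) = M/(n_e·A·√(4πDt)) · exp(−(x−vt)²/(4Dt)), with n_e·A the pore (flow) area.
Plume center vt = 0.72 × 1300 = 936 m, so the well at 810 m is 126 m upgradient of the peak.
√(4πDt) = 232.2 m, giving peak height M/(n_e·A·√(4πDt)) = 84/(0.23 × 6.7 × 232.2) = 0.2348 kg/m³.
(x−vt)²/(4Dt) = (-126)²/(4 × 3.3 × 1300) = 0.9252; exp(−0.9252) = 0.3965.
C = 0.2348 × 0.3965 = 0.0931 kg/m³.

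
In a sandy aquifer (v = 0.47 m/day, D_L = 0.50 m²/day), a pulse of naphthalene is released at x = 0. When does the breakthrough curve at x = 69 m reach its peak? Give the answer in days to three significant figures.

For the 1D instantaneous-source solution, setting ∂C/∂t = 0 at fixed x gives v²t² + 2Dt − x² = 0, so t = (√(D² + v²x²) − D)/v².
√(D² + v²x²) = √(0.50² + 0.47² × 69²) = 32.43; v² = 0.2209.
t = (32.43 − 0.50)/0.2209 = 145 days (vs. the pure-advection estimate x/v = 147 d).

145 days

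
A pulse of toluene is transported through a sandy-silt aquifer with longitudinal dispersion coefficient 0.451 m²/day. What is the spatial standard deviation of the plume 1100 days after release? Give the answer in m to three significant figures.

31.5 m

Dispersive spreading gives a Gaussian with σ² = 2Dt; advection only shifts the center.
σ = √(2 × 0.451 × 1100) = 31.5 m.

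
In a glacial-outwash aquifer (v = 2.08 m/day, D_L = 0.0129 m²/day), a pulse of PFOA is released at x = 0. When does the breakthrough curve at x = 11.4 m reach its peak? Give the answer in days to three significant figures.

For the 1D instantaneous-source solution, setting ∂C/∂t = 0 at fixed x gives v²t² + 2Dt − x² = 0, so t = (√(D² + v²x²) − D)/v².
√(D² + v²x²) = √(0.0129² + 2.08² × 11.4²) = 23.71; v² = 4.3264.
t = (23.71 − 0.0129)/4.3264 = 5.48 days (vs. the pure-advection estimate x/v = 5.48 d).

5.48 days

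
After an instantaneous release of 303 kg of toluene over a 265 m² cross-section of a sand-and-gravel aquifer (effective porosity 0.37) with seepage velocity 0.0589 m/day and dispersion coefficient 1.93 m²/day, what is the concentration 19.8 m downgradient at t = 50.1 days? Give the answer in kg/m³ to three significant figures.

0.0426 kg/m³

For an instantaneous plane source, C(x,t) = M/(n_e·A·√(4πDt)) · exp(−(x−vt)²/(4Dt)), with n_e·A the pore (flow) area.
Plume center vt = 0.0589 × 50.1 = 2.95089 m, so the well at 19.8 m is 16.84911 m downgradient of the peak.
√(4πDt) = 34.86 m, giving peak height M/(n_e·A·√(4πDt)) = 303/(0.37 × 265 × 34.86) = 0.08865 kg/m³.
(x−vt)²/(4Dt) = (16.84911)²/(4 × 1.93 × 50.1) = 0.7340; exp(−0.7340) = 0.4800.
C = 0.08865 × 0.4800 = 0.0426 kg/m³.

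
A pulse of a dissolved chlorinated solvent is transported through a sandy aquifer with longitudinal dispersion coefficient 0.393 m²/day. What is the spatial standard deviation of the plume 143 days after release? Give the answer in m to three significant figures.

10.6 m

Dispersive spreading gives a Gaussian with σ² = 2Dt; advection only shifts the center.
σ = √(2 × 0.393 × 143) = 10.6 m.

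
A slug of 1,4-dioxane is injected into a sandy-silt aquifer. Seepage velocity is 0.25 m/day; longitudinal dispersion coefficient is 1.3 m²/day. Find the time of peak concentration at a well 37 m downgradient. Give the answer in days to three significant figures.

For the 1D instantaneous-source solution, setting ∂C/∂t = 0 at fixed x gives v²t² + 2Dt − x² = 0, so t = (√(D² + v²x²) − D)/v².
√(D² + v²x²) = √(1.3² + 0.25² × 37²) = 9.341; v² = 0.0625.
t = (9.341 − 1.3)/0.0625 = 129 days (vs. the pure-advection estimate x/v = 148 d).

129 days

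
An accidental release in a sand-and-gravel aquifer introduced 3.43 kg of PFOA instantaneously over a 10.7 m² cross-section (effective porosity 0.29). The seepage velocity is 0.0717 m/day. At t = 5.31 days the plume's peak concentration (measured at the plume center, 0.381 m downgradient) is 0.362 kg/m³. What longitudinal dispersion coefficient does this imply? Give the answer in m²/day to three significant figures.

0.140 m²/day

At the plume center C_max = M/(n_e·A·√(4πDt)), so D = M²/(4πt·(n_e·A·C_max)²).
n_e·A·C_max = 0.29 × 10.7 × 0.362 = 1.123 kg/m.
D = 3.43²/(4π × 5.31 × 1.123²) = 0.140 m²/day.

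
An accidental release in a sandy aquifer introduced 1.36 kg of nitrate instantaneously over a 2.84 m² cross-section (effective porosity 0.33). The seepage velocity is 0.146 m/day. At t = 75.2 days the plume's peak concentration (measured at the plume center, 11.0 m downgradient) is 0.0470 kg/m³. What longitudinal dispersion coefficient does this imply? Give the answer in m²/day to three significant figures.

1.01 m²/day

At the plume center C_max = M/(n_e·A·√(4πDt)), so D = M²/(4πt·(n_e·A·C_max)²).
n_e·A·C_max = 0.33 × 2.84 × 0.0470 = 0.04405 kg/m.
D = 1.36²/(4π × 75.2 × 0.04405²) = 1.01 m²/day.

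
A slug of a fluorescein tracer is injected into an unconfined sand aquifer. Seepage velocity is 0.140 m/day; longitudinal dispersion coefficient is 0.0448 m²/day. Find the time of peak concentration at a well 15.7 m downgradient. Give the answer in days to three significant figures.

For the 1D instantaneous-source solution, setting ∂C/∂t = 0 at fixed x gives v²t² + 2Dt − x² = 0, so t = (√(D² + v²x²) − D)/v².
√(D² + v²x²) = √(0.0448² + 0.140² × 15.7²) = 2.198; v² = 0.0196.
t = (2.198 − 0.0448)/0.0196 = 110 days (vs. the pure-advection estimate x/v = 112 d).

110 days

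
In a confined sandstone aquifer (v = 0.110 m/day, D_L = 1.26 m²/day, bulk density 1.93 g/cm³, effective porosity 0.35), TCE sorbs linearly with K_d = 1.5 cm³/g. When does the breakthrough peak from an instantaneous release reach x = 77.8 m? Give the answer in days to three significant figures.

Retardation factor R = 1 + ρ_b·K_d/n = 1 + 1.93 × 1.5/0.35 = 9.271.
Sorption retards both mechanisms: v_R = v/R = 0.01186 m/day, D_R = D/R = 0.1359 m²/day.
Peak time from v_R²t² + 2D_R t − x² = 0: t = (√(D_R² + v_R²x²) − D_R)/v_R².
√(D_R² + v_R²x²) = √(0.1359² + 0.01186² × 77.8²) = 0.9327; v_R² = 0.0001407.
t = (0.9327 − 0.1359)/0.0001407 = 5660 days.

5660 days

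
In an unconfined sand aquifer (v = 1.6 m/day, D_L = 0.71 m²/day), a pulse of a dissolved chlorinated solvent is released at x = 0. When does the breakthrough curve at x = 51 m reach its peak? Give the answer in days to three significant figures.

For the 1D instantaneous-source solution, setting ∂C/∂t = 0 at fixed x gives v²t² + 2Dt − x² = 0, so t = (√(D² + v²x²) − D)/v².
√(D² + v²x²) = √(0.71² + 1.6² × 51²) = 81.60; v² = 2.56.
t = (81.60 − 0.71)/2.56 = 31.6 days (vs. the pure-advection estimate x/v = 31.9 d).

31.6 days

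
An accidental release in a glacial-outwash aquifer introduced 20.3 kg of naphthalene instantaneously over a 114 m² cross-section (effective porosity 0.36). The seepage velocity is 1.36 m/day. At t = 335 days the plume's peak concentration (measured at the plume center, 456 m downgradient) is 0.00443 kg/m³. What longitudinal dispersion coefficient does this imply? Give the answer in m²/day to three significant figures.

At the plume center C_max = M/(n_e·A·√(4πDt)), so D = M²/(4πt·(n_e·A·C_max)²).
n_e·A·C_max = 0.36 × 114 × 0.00443 = 0.1818 kg/m.
D = 20.3²/(4π × 335 × 0.1818²) = 2.96 m²/day.

2.96 m²/day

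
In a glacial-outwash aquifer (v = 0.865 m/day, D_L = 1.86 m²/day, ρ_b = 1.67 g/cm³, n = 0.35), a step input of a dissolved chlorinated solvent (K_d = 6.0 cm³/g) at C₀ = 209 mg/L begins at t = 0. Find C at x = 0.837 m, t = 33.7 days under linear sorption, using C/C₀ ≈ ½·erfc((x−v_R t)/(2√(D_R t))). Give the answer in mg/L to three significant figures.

Retardation factor R = 1 + ρ_b·K_d/n = 1 + 1.67 × 6.0/0.35 = 29.63.
Sorption retards both mechanisms: v_R = v/R = 0.02919 m/day, D_R = D/R = 0.06277 m²/day.
v_R·t = 0.02919 × 33.7 = 0.983703 m; 2√(D_R t) = 2.909 m; argument = (0.837 − 0.983703)/2.909 = -0.05043.
C = C₀ × ½·erfc(-0.05043) = 209 × 0.5284 = 110 mg/L.

110 mg/L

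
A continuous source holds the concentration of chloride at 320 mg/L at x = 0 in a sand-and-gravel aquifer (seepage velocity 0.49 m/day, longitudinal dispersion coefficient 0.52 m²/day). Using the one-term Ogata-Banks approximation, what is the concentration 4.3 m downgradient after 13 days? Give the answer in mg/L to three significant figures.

For a continuous step input, C/C₀ ≈ ½·erfc((x−vt)/(2√(Dt))).
vt = 0.49 × 13 = 6.37 m and 2√(Dt) = 2√(0.52 × 13) = 5.200 m.
Argument (x−vt)/(2√(Dt)) = (4.3 − 6.37)/5.200 = -0.3981; ½·erfc(-0.3981) = 0.7133.
C = 320 × 0.7133 = 228 mg/L.

228 mg/L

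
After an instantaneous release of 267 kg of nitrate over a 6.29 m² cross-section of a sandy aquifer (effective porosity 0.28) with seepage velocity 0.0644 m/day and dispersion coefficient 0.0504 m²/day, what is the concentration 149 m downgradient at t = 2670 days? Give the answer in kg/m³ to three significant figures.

For an instantaneous plane source, C(x,t) = M/(n_e·A·√(4πDt)) · exp(−(x−vt)²/(4Dt)), with n_e·A the pore (flow) area.
Plume center vt = 0.0644 × 2670 = 171.948 m, so the well at 149 m is 22.948 m upgradient of the peak.
√(4πDt) = 41.12 m, giving peak height M/(n_e·A·√(4πDt)) = 267/(0.28 × 6.29 × 41.12) = 3.687 kg/m³.
(x−vt)²/(4Dt) = (-22.948)²/(4 × 0.0504 × 2670) = 0.9783; exp(−0.9783) = 0.3759.
C = 3.687 × 0.3759 = 1.39 kg/m³.

1.39 kg/m³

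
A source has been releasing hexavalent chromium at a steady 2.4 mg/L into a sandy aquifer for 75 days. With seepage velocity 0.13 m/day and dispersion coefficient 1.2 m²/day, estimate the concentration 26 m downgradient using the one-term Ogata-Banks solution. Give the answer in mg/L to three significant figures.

For a continuous step input, C/C₀ ≈ ½·erfc((x−vt)/(2√(Dt))).
vt = 0.13 × 75 = 9.75 m and 2√(Dt) = 2√(1.2 × 75) = 18.97 m.
Argument (x−vt)/(2√(Dt)) = (26 − 9.75)/18.97 = 0.8566; ½·erfc(0.8566) = 0.1129.
C = 2.4 × 0.1129 = 0.271 mg/L.

0.271 mg/L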